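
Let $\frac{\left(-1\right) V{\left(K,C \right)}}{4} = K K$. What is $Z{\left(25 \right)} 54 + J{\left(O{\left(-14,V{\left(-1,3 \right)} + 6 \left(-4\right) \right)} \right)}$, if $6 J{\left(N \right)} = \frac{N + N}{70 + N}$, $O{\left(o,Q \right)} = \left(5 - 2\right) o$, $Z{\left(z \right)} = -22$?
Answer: $- \frac{2377}{2} \approx -1188.5$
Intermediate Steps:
$V{\left(K,C \right)} = - 4 K^{2}$ ($V{\left(K,C \right)} = - 4 K K = - 4 K^{2}$)
$O{\left(o,Q \right)} = 3 o$
$J{\left(N \right)} = \frac{N}{3 \left(70 + N\right)}$ ($J{\left(N \right)} = \frac{\left(N + N\right) \frac{1}{70 + N}}{6} = \frac{2 N \frac{1}{70 + N}}{6} = \frac{N}{3 \left(70 + N\right)}$)
$Z{\left(25 \right)} 54 + J{\left(O{\left(-14,V{\left(-1,3 \right)} + 6 \left(-4\right) \right)} \right)} = \left(-22\right) 54 + \frac{3 \left(-14\right)}{3 \left(70 + 3 \left(-14\right)\right)} = -1188 + \frac{1}{3} \left(-42\right) \frac{1}{70 - 42} = -1188 + \frac{1}{3} \left(-42\right) \frac{1}{28} = -1188 - \frac{1}{2} = - \frac{2377}{2}$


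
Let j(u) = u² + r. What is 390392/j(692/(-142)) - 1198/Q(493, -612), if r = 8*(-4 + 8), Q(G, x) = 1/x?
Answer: 52002737750/70257 ≈ 7.4018e+5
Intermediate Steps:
r = 32 (r = 8*4 = 32)
j(u) = 32 + u² (j(u) = u² + 32 = 32 + u²)
390392/j(692/(-142)) - 1198/Q(493, -612) = 390392/(32 + (692/(-142))²) - 1198/(1/(-612)) = 390392/(32 + (692*(-1/142))²) - 1198/(-1/612) = 390392/(32 + (-346/71)²) - 1198*(-612) = 390392/(32 + 119716/5041) + 733176 = 390392/(281028/5041) + 733176 = 390392*(5041/281028) + 733176 = 491991518/70257 + 733176 = 52002737750/70257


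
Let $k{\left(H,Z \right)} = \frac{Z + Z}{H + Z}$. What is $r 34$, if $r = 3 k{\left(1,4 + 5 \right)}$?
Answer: $\frac{918}{5} \approx 183.6$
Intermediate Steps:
$k{\left(H,Z \right)} = \frac{2 Z}{H + Z}$
$r = \frac{27}{5}$ ($r = 3 \frac{2 \left(4 + 5\right)}{1 + \left(4 + 5\right)} = 3 \cdot 2 \cdot 9 \frac{1}{1 + 9} = 3 \cdot 2 \cdot 9 \cdot \frac{1}{10} = 3 \cdot \frac{9}{5} = \frac{27}{5} \approx 5.4$)
$r 34 = \frac{27}{5} \cdot 34 = \frac{918}{5}$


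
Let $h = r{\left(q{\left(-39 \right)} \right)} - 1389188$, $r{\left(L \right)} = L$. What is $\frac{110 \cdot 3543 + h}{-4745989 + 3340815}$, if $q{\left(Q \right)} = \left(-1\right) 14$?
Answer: $\frac{499736}{702587} \approx 0.71128$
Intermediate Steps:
$q{\left(Q \right)} = -14$
$h = -1389202$ ($h = -14 - 1389188 = -1389202$)
$\frac{110 \cdot 3543 + h}{-4745989 + 3340815} = \frac{110 \cdot 3543 - 1389202}{-4745989 + 3340815} = \frac{389730 - 1389202}{-1405174} = \left(-999472\right) \left(- \frac{1}{1405174}\right) = \frac{499736}{702587}$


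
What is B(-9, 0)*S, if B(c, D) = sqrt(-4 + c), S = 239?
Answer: 239*I*sqrt(13) ≈ 861.73*I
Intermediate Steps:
B(-9, 0)*S = sqrt(-4 - 9)*239 = sqrt(-13)*239 = (I*sqrt(13))*239 = 239*I*sqrt(13)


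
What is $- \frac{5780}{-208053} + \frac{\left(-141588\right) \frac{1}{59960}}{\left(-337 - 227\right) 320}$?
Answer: $\frac{5214849569347}{187621862515200} \approx 0.027794$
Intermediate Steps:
$- \frac{5780}{-208053} + \frac{\left(-141588\right) \frac{1}{59960}}{\left(-337 - 227\right) 320} = \left(-5780\right) \left(- \frac{1}{208053}\right) + \frac{\left(-141588\right) \frac{1}{59960}}{\left(-564\right) 320} = \frac{5780}{208053} - \frac{35397}{14990 \left(-180480\right)} = \frac{5780}{208053} - - \frac{11799}{901798400} = \frac{5780}{208053} + \frac{11799}{901798400} = \frac{5214849569347}{187621862515200}$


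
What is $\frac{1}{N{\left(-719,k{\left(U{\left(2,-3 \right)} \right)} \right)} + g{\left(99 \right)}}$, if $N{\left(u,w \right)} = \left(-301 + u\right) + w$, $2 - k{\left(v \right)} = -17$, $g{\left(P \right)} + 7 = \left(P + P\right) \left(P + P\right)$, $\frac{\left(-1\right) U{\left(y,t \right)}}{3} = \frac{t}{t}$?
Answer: $\frac{1}{38196} \approx 2.6181 \cdot 10^{-5}$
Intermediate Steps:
$U{\left(y,t \right)} = -3$ ($U{\left(y,t \right)} = - 3 \frac{t}{t} = \left(-3\right) 1 = -3$)
$g{\left(P \right)} = -7 + 4 P^{2}$ ($g{\left(P \right)} = -7 + \left(P + P\right) \left(P + P\right) = -7 + 2 P 2 P = -7 + 4 P^{2}$)
$k{\left(v \right)} = 19$ ($k{\left(v \right)} = 2 - -17 = 2 + 17 = 19$)
$N{\left(u,w \right)} = -301 + u + w$
$\frac{1}{N{\left(-719,k{\left(U{\left(2,-3 \right)} \right)} \right)} + g{\left(99 \right)}} = \frac{1}{\left(-301 - 719 + 19\right) - \left(7 - 4 \cdot 99^{2}\right)} = \frac{1}{-1001 + \left(-7 + 4 \cdot 9801\right)} = \frac{1}{-1001 + \left(-7 + 39204\right)} = \frac{1}{-1001 + 39197} = \frac{1}{38196}$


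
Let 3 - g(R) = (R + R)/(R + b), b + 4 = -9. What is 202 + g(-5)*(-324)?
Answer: -590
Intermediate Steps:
b = -13 (b = -4 - 9 = -13)
g(R) = 3 - 2*R/(-13 + R) (g(R) = 3 - (R + R)/(R - 13) = 3 - 2*R/(-13 + R))
202 + g(-5)*(-324) = 202 + ((-39 - 5)/(-13 - 5))*(-324) = 202 + (-44/(-18))*(-324) = 202 - 1/18*(-44)*(-324) = 202 + (22/9)*(-324) = 202 - 792 = -590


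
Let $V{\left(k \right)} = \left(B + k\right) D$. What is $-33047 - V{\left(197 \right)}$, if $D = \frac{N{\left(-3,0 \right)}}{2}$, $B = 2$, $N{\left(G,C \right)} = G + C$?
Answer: $- \frac{65497}{2} \approx -32749.0$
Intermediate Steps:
$N{\left(G,C \right)} = C + G$
$D = - \frac{3}{2}$ ($D = \frac{0 - 3}{2} = \left(-3\right) \frac{1}{2} = - \frac{3}{2} \approx -1.5$)
$V{\left(k \right)} = -3 - \frac{3 k}{2}$ ($V{\left(k \right)} = \left(2 + k\right) \left(- \frac{3}{2}\right) = -3 - \frac{3 k}{2}$)
$-33047 - V{\left(197 \right)} = -33047 - \left(-3 - \frac{591}{2}\right) = -33047 - - \frac{597}{2} = -33047 + \frac{597}{2} = - \frac{65497}{2}$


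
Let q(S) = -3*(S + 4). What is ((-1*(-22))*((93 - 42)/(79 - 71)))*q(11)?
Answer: -25245/4 ≈ -6311.3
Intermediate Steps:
q(S) = -12 - 3*S (q(S) = -3*(4 + S) = -12 - 3*S)
((-1*(-22))*((93 - 42)/(79 - 71)))*q(11) = ((-1*(-22))*((93 - 42)/(79 - 71)))*(-12 - 3*11) = (22*(51/8))*(-12 - 33) = (22*(51*(⅛)))*(-45) = (22*(51/8))*(-45) = (561/4)*(-45) = -25245/4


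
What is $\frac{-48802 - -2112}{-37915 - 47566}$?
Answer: $\frac{46690}{85481} \approx 0.5462$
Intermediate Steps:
$\frac{-48802 - -2112}{-37915 - 47566} = \frac{-48802 + 2112}{-85481} = \left(-46690\right) \left(- \frac{1}{85481}\right) = \frac{46690}{85481}$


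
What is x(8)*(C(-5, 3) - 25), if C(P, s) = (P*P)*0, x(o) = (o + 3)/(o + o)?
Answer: -275/16 ≈ -17.188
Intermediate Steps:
x(o) = (3 + o)/(2*o) (x(o) = (3 + o)/((2*o)) = (3 + o)*(1/(2*o)) = (3 + o)/(2*o))
C(P, s) = 0 (C(P, s) = P²*0 = 0)
x(8)*(C(-5, 3) - 25) = ((½)*(3 + 8)/8)*(0 - 25) = ((½)*(⅛)*11)*(-25) = (11/16)*(-25) = -275/16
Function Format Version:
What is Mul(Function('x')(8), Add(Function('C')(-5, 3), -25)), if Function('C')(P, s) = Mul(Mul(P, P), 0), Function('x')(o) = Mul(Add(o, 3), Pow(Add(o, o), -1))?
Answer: Rational(-275, 16) ≈ -17.188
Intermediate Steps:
Function('x')(o) = Mul(Rational(1, 2), Pow(o, -1), Add(3, o)) (Function('x')(o) = Mul(Add(3, o), Pow(Mul(2, o), -1)) = Mul(Add(3, o), Mul(Rational(1, 2), Pow(o, -1))) = Mul(Rational(1, 2), Pow(o, -1), Add(3, o)))
Function('C')(P, s) = 0 (Function('C')(P, s) = Mul(Pow(P, 2), 0) = 0)
Mul(Function('x')(8), Add(Function('C')(-5, 3), -25)) = Mul(Mul(Rational(1, 2), Pow(8, -1), Add(3, 8)), Add(0, -25)) = Mul(Mul(Rational(1, 2), Rational(1, 8), 11), -25) = Mul(Rational(11, 16), -25) = Rational(-275, 16)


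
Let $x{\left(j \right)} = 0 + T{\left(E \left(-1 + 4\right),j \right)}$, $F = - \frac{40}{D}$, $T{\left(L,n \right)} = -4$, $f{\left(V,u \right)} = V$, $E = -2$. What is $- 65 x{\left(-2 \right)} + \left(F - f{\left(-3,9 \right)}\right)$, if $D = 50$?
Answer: $\frac{1311}{5} \approx 262.2$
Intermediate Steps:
$F = - \frac{4}{5}$ ($F = - \frac{40}{50} = \left(-40\right) \frac{1}{50} = - \frac{4}{5} \approx -0.8$)
$x{\left(j \right)} = -4$ ($x{\left(j \right)} = 0 - 4 = -4$)
$- 65 x{\left(-2 \right)} + \left(F - f{\left(-3,9 \right)}\right) = \left(-65\right) \left(-4\right) - - \frac{11}{5} = 260 + \left(- \frac{4}{5} + 3\right) = 260 + \frac{11}{5} = \frac{1311}{5}$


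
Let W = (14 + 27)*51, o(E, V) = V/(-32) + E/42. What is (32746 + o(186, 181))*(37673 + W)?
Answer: 72915535089/56 ≈ 1.3021e+9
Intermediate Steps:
o(E, V) = -V/32 + E/42 (o(E, V) = V*(-1/32) + E*(1/42) = -V/32 + E/42)
W = 2091 (W = 41*51 = 2091)
(32746 + o(186, 181))*(37673 + W) = (32746 + (-1/32*181 + (1/42)*186))*(37673 + 2091) = (32746 + (-181/32 + 31/7))*39764 = (32746 - 275/224)*39764 = (7334829/224)*39764 = 72915535089/56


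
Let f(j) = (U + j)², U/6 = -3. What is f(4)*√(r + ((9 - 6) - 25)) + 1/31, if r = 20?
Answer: 1/31 + 196*I*√2 ≈ 0.032258 + 277.19*I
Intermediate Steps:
U = -18 (U = 6*(-3) = -18)
f(j) = (-18 + j)²
f(4)*√(r + ((9 - 6) - 25)) + 1/31 = (-18 + 4)²*√(20 + ((9 - 6) - 25)) + 1/31 = (-14)²*√(20 + (3 - 25)) + 1/31 = 196*√(20 - 22) + 1/31 = 196*√(-2) + 1/31 = 196*(I*√2) + 1/31 = 196*I*√2 + 1/31 = 1/31 + 196*I*√2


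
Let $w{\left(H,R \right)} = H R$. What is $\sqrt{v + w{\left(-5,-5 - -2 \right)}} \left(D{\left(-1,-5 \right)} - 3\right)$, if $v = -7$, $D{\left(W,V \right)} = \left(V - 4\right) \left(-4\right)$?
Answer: $66 \sqrt{2} \approx 93.338$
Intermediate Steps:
$D{\left(W,V \right)} = 16 - 4 V$ ($D{\left(W,V \right)} = \left(-4 + V\right) \left(-4\right) = 16 - 4 V$)
$\sqrt{v + w{\left(-5,-5 - -2 \right)}} \left(D{\left(-1,-5 \right)} - 3\right) = \sqrt{-7 - 5 \left(-5 - -2\right)} \left(\left(16 - -20\right) - 3\right) = \sqrt{-7 - 5 \left(-5 + 2\right)} \left(\left(16 + 20\right) - 3\right) = \sqrt{-7 - -15} \left(36 - 3\right) = \sqrt{-7 + 15} \cdot 33 = \sqrt{8} \cdot 33 = 2 \sqrt{2} \cdot 33 = 66 \sqrt{2}$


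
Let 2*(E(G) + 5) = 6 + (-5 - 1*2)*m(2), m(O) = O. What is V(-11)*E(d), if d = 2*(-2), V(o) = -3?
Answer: 27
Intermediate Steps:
d = -4
E(G) = -9 (E(G) = -5 + (6 + (-5 - 1*2)*2)/2 = -5 + (6 + (-5 - 2)*2)/2 = -5 + (6 - 7*2)/2 = -5 + (6 - 14)/2 = -5 + (1/2)*(-8) = -5 - 4 = -9)
V(-11)*E(d) = -3*(-9) = 27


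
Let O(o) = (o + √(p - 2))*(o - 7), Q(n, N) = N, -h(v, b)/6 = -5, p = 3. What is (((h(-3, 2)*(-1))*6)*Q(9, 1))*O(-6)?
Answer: -11700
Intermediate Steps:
h(v, b) = 30 (h(v, b) = -6*(-5) = 30)
O(o) = (1 + o)*(-7 + o) (O(o) = (o + √(3 - 2))*(o - 7) = (o + √1)*(-7 + o) = (o + 1)*(-7 + o) = (1 + o)*(-7 + o))
(((h(-3, 2)*(-1))*6)*Q(9, 1))*O(-6) = (((30*(-1))*6)*1)*(-7 + (-6)² - 6*(-6)) = (-30*6*1)*(-7 + 36 + 36) = -180*1*65 = -180*65 = -11700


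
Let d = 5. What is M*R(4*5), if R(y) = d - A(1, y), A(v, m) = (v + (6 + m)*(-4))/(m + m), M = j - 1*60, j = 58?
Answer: -303/20 ≈ -15.150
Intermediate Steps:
M = -2 (M = 58 - 1*60 = 58 - 60 = -2)
A(v, m) = (-24 + v - 4*m)/(2*m) (A(v, m) = (v + (-24 - 4*m))/((2*m)) = (-24 + v - 4*m)*(1/(2*m)) = (-24 + v - 4*m)/(2*m))
R(y) = 5 - (-23 - 4*y)/(2*y) (R(y) = 5 - (-24 + 1 - 4*y)/(2*y) = 5 - (-23 - 4*y)/(2*y))
M*R(4*5) = -2*(7 + 23/(2*((4*5)))) = -2*(7 + (23/2)/20) = -2*(7 + (23/2)*(1/20)) = -2*(7 + 23/40) = -2*303/40 = -303/20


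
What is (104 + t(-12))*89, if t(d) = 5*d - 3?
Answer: 3649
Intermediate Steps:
t(d) = -3 + 5*d
(104 + t(-12))*89 = (104 + (-3 + 5*(-12)))*89 = (104 + (-3 - 60))*89 = (104 - 63)*89 = 41*89 = 3649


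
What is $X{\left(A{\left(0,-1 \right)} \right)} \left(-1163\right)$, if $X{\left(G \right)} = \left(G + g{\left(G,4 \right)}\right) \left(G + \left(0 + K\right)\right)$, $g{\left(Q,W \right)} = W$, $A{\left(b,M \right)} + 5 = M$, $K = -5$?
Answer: $-25586$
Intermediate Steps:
$A{\left(b,M \right)} = -5 + M$
$X{\left(G \right)} = \left(-5 + G\right) \left(4 + G\right)$ ($X{\left(G \right)} = \left(G + 4\right) \left(G + \left(0 - 5\right)\right) = \left(4 + G\right) \left(G - 5\right) = \left(4 + G\right) \left(-5 + G\right) = \left(-5 + G\right) \left(4 + G\right)$)
$X{\left(A{\left(0,-1 \right)} \right)} \left(-1163\right) = \left(-20 + \left(-5 - 1\right)^{2} - \left(-5 - 1\right)\right) \left(-1163\right) = \left(-20 + \left(-6\right)^{2} - -6\right) \left(-1163\right) = \left(-20 + 36 + 6\right) \left(-1163\right) = 22 \left(-1163\right) = -25586$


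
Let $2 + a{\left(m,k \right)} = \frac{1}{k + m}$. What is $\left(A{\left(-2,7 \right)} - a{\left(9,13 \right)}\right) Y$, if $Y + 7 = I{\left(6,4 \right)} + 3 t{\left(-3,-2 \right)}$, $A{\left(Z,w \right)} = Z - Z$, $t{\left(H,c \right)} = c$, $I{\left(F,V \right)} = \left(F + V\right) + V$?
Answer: $\frac{43}{22} \approx 1.9545$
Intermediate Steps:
$I{\left(F,V \right)} = F + 2 V$
$a{\left(m,k \right)} = -2 + \frac{1}{k + m}$
$A{\left(Z,w \right)} = 0$
$Y = 1$ ($Y = -7 + \left(\left(6 + 2 \cdot 4\right) + 3 \left(-2\right)\right) = -7 + \left(\left(6 + 8\right) - 6\right) = -7 + \left(14 - 6\right) = -7 + 8 = 1$)
$\left(A{\left(-2,7 \right)} - a{\left(9,13 \right)}\right) Y = \left(0 - \frac{1 - 26 - 18}{13 + 9}\right) 1 = \left(0 - \frac{1 - 26 - 18}{22}\right) 1 = \left(0 - \frac{1}{22} \left(-43\right)\right) 1 = \left(0 - - \frac{43}{22}\right) 1 = \left(0 + \frac{43}{22}\right) 1 = \frac{43}{22} \cdot 1 = \frac{43}{22}$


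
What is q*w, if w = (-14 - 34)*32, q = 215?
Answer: -330240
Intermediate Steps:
w = -1536 (w = -48*32 = -1536)
q*w = 215*(-1536) = -330240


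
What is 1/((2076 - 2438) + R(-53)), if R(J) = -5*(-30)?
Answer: -1/212 ≈ -0.0047170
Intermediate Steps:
R(J) = 150
1/((2076 - 2438) + R(-53)) = 1/((2076 - 2438) + 150) = 1/(-362 + 150) = 1/(-212) = -1/212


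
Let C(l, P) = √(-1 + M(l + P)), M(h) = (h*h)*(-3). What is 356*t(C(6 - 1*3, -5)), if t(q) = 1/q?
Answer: -356*I*√13/13 ≈ -98.737*I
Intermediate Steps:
M(h) = -3*h² (M(h) = h²*(-3) = -3*h²)
C(l, P) = √(-1 - 3*(P + l)²) (C(l, P) = √(-1 - 3*(l + P)²) = √(-1 - 3*(P + l)²))
356*t(C(6 - 1*3, -5)) = 356/(√(-1 - 3*(-5 + (6 - 1*3))²)) = 356/(√(-1 - 3*(-5 + (6 - 3))²)) = 356/(√(-1 - 3*(-5 + 3)²)) = 356/(√(-1 - 3*(-2)²)) = 356/(√(-1 - 3*4)) = 356/(√(-1 - 12)) = 356/(√(-13)) = 356/((I*√13)) = 356*(-I*√13/13) = -356*I*√13/13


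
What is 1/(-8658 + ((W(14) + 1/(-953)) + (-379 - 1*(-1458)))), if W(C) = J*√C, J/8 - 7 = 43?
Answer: -1720829241/12533569583236 - 22705225*√14/3133392395809 ≈ -0.00016441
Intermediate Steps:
J = 400 (J = 56 + 8*43 = 56 + 344 = 400)
W(C) = 400*√C
1/(-8658 + ((W(14) + 1/(-953)) + (-379 - 1*(-1458)))) = 1/(-8658 + ((400*√14 + 1/(-953)) + (-379 - 1*(-1458)))) = 1/(-8658 + ((400*√14 - 1/953) + (-379 + 1458))) = 1/(-8658 + ((-1/953 + 400*√14) + 1079)) = 1/(-8658 + (1028286/953 + 400*√14)) = 1/(-7222788/953 + 400*√14)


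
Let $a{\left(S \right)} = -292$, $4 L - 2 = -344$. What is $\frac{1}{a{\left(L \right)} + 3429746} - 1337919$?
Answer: $- \frac{4588331666225}{3429454} \approx -1.3379 \cdot 10^{6}$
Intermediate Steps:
$L = - \frac{171}{2}$ ($L = \frac{1}{2} + \frac{1}{4} \left(-344\right) = \frac{1}{2} - 86 = - \frac{171}{2} \approx -85.5$)
$\frac{1}{a{\left(L \right)} + 3429746} - 1337919 = \frac{1}{-292 + 3429746} - 1337919 = \frac{1}{3429454} - 1337919 = - \frac{4588331666225}{3429454}$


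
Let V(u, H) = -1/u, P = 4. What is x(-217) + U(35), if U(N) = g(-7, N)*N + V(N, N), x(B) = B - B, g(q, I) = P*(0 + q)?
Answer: -34301/35 ≈ -980.03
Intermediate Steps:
g(q, I) = 4*q (g(q, I) = 4*(0 + q) = 4*q)
x(B) = 0
U(N) = -1/N - 28*N (U(N) = (4*(-7))*N - 1/N = -28*N - 1/N = -1/N - 28*N)
x(-217) + U(35) = 0 + (-1/35 - 28*35) = 0 + (-1*1/35 - 980) = 0 + (-1/35 - 980) = 0 - 34301/35 = -34301/35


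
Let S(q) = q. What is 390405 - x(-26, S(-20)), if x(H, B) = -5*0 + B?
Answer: 390425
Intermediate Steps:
x(H, B) = B (x(H, B) = 0 + B = B)
390405 - x(-26, S(-20)) = 390405 - 1*(-20) = 390405 + 20 = 390425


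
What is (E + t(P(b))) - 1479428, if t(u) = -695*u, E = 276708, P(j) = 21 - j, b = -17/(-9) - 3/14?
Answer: -153235045/126 ≈ -1.2162e+6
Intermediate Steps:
b = 211/126 (b = -17*(-⅑) - 3*1/14 = 17/9 - 3/14 = 211/126 ≈ 1.6746)
(E + t(P(b))) - 1479428 = (276708 - 695*(21 - 1*211/126)) - 1479428 = (276708 - 695*(21 - 211/126)) - 1479428 = (276708 - 695*2435/126) - 1479428 = (276708 - 1692325/126) - 1479428 = 33172883/126 - 1479428 = -153235045/126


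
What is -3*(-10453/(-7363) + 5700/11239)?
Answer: -478351101/82752757 ≈ -5.7805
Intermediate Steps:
-3*(-10453/(-7363) + 5700/11239) = -3*(-10453*(-1/7363) + 5700*(1/11239)) = -3*(10453/7363 + 5700/11239) = -3*159450367/82752757 = -478351101/82752757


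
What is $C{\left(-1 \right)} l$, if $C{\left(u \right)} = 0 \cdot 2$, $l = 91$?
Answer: $0$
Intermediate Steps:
$C{\left(u \right)} = 0$
$C{\left(-1 \right)} l = 0 \cdot 91 = 0$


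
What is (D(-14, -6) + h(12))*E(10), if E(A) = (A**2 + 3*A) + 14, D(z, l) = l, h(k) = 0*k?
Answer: -864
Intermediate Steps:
h(k) = 0
E(A) = 14 + A**2 + 3*A
(D(-14, -6) + h(12))*E(10) = (-6 + 0)*(14 + 10**2 + 3*10) = -6*(14 + 100 + 30) = -6*144 = -864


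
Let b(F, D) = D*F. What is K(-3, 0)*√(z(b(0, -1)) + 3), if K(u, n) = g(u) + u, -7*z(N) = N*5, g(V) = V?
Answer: -6*√3 ≈ -10.392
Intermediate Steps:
z(N) = -5*N/7 (z(N) = -N*5/7 = -5*N/7)
K(u, n) = 2*u (K(u, n) = u + u = 2*u)
K(-3, 0)*√(z(b(0, -1)) + 3) = (2*(-3))*√(-(-5)*0/7 + 3) = -6*√(-5/7*0 + 3) = -6*√(0 + 3) = -6*√3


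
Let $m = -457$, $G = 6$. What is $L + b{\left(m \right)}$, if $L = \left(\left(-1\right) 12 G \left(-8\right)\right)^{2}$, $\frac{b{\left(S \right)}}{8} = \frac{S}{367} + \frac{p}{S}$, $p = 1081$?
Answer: $\frac{55640294336}{167719} \approx 3.3175 \cdot 10^{5}$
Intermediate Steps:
$b{\left(S \right)} = \frac{8648}{S} + \frac{8 S}{367}$ ($b{\left(S \right)} = 8 \left(\frac{S}{367} + \frac{1081}{S}\right) = 8 \left(\frac{1081}{S} + \frac{S}{367}\right) = \frac{8648}{S} + \frac{8 S}{367}$)
$L = 331776$ ($L = \left(\left(-1\right) 12 \cdot 6 \left(-8\right)\right)^{2} = \left(\left(-12\right) 6 \left(-8\right)\right)^{2} = \left(\left(-72\right) \left(-8\right)\right)^{2} = 576^{2} = 331776$)
$L + b{\left(m \right)} = 331776 + \left(\frac{8648}{-457} + \frac{8}{367} \left(-457\right)\right) = 331776 + \left(8648 \left(- \frac{1}{457}\right) - \frac{3656}{367}\right) = 331776 - \frac{4844608}{167719} = \frac{55640294336}{167719}$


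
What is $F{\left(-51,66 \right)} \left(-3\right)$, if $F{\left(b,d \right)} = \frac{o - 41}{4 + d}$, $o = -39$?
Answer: $\frac{24}{7} \approx 3.4286$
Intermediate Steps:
$F{\left(b,d \right)} = - \frac{80}{4 + d}$ ($F{\left(b,d \right)} = \frac{-39 - 41}{4 + d} = - \frac{80}{4 + d}$)
$F{\left(-51,66 \right)} \left(-3\right) = - \frac{80}{4 + 66} \left(-3\right) = - \frac{80}{70} \left(-3\right) = \left(-80\right) \frac{1}{70} \left(-3\right) = \left(- \frac{8}{7}\right) \left(-3\right) = \frac{24}{7}$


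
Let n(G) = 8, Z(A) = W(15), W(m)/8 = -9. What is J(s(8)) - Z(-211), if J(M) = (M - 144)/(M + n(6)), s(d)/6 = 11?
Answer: 2625/37 ≈ 70.946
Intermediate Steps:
W(m) = -72 (W(m) = 8*(-9) = -72)
s(d) = 66 (s(d) = 6*11 = 66)
Z(A) = -72
J(M) = (-144 + M)/(8 + M) (J(M) = (M - 144)/(M + 8) = (-144 + M)/(8 + M))
J(s(8)) - Z(-211) = (-144 + 66)/(8 + 66) - 1*(-72) = -78/74 + 72 = (1/74)*(-78) + 72 = -39/37 + 72 = 2625/37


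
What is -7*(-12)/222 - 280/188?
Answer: -1932/1739 ≈ -1.1110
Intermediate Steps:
-7*(-12)/222 - 280/188 = 84*(1/222) - 280*1/188 = 14/37 - 70/47 = -1932/1739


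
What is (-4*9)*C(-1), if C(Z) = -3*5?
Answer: 540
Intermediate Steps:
C(Z) = -15
(-4*9)*C(-1) = -4*9*(-15) = -36*(-15) = 540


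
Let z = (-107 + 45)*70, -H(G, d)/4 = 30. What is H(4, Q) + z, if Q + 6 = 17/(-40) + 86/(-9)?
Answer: -4460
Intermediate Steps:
Q = -5753/360 (Q = -6 + (17/(-40) + 86/(-9)) = -6 + (17*(-1/40) + 86*(-1/9)) = -6 + (-17/40 - 86/9) = -6 - 3593/360 = -5753/360 ≈ -15.981)
H(G, d) = -120 (H(G, d) = -4*30 = -120)
z = -4340 (z = -62*70 = -4340)
H(4, Q) + z = -120 - 4340 = -4460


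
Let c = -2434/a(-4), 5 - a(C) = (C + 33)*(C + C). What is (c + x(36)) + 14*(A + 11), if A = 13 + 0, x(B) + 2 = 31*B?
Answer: 341216/237 ≈ 1439.7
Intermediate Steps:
x(B) = -2 + 31*B
a(C) = 5 - 2*C*(33 + C) (a(C) = 5 - (C + 33)*(C + C) = 5 - (33 + C)*2*C = 5 - 2*C*(33 + C))
A = 13
c = -2434/237 (c = -2434/(5 - 66*(-4) - 2*(-4)²) = -2434/(5 + 264 - 2*16) = -2434/(5 + 264 - 32) = -2434/237 ≈ -10.270)
(c + x(36)) + 14*(A + 11) = (-2434/237 + (-2 + 31*36)) + 14*(13 + 11) = (-2434/237 + (-2 + 1116)) + 14*24 = (-2434/237 + 1114) + 336 = 261584/237 + 336 = 341216/237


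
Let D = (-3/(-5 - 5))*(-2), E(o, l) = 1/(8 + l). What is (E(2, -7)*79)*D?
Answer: -237/5 ≈ -47.400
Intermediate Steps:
D = -⅗ (D = (-3/(-10))*(-2) = -⅒*(-3)*(-2) = (3/10)*(-2) = -⅗ ≈ -0.60000)
(E(2, -7)*79)*D = (79/(8 - 7))*(-⅗) = (79/1)*(-⅗) = (1*79)*(-⅗) = 79*(-⅗) = -237/5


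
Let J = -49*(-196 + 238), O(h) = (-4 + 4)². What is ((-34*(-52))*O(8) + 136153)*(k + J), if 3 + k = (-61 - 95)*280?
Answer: -6227774373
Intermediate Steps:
O(h) = 0 (O(h) = 0² = 0)
J = -2058 (J = -49*42 = -2058)
k = -43683 (k = -3 + (-61 - 95)*280 = -3 - 156*280 = -3 - 43680 = -43683)
((-34*(-52))*O(8) + 136153)*(k + J) = (-34*(-52)*0 + 136153)*(-43683 - 2058) = (1768*0 + 136153)*(-45741) = (0 + 136153)*(-45741) = 136153*(-45741) = -6227774373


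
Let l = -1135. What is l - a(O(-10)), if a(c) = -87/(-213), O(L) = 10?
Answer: -80614/71 ≈ -1135.4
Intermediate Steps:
a(c) = 29/71 (a(c) = -87*(-1/213) = 29/71)
l - a(O(-10)) = -1135 - 1*29/71 = -1135 - 29/71 = -80614/71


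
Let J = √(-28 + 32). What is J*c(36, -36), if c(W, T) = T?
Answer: -72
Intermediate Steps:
J = 2 (J = √4 = 2)
J*c(36, -36) = 2*(-36) = -72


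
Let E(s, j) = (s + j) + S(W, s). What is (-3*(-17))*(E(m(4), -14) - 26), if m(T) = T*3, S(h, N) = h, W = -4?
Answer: -1632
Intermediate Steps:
m(T) = 3*T
E(s, j) = -4 + j + s (E(s, j) = (s + j) - 4 = (j + s) - 4 = -4 + j + s)
(-3*(-17))*(E(m(4), -14) - 26) = (-3*(-17))*((-4 - 14 + 3*4) - 26) = 51*((-4 - 14 + 12) - 26) = 51*(-6 - 26) = 51*(-32) = -1632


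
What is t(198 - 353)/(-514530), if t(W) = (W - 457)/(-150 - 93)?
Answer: -34/6946155 ≈ -4.8948e-6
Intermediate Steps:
t(W) = 457/243 - W/243 (t(W) = (-457 + W)/(-243) = (-457 + W)*(-1/243) = 457/243 - W/243)
t(198 - 353)/(-514530) = (457/243 - (198 - 353)/243)/(-514530) = (457/243 - 1/243*(-155))*(-1/514530) = (457/243 + 155/243)*(-1/514530) = (68/27)*(-1/514530) = -34/6946155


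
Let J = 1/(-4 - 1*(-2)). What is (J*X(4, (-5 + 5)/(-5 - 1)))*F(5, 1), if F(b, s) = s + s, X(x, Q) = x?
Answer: -4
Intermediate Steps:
F(b, s) = 2*s
J = -1/2 (J = 1/(-4 + 2) = 1/(-2) = -1/2 ≈ -0.50000)
(J*X(4, (-5 + 5)/(-5 - 1)))*F(5, 1) = (-1/2*4)*(2*1) = -2*2 = -4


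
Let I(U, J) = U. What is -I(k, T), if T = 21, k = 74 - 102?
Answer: 28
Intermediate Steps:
k = -28
-I(k, T) = -1*(-28) = 28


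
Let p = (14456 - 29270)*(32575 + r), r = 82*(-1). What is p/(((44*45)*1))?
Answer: -26741739/110 ≈ -2.4311e+5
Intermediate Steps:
r = -82
p = -481351302 (p = (14456 - 29270)*(32575 - 82) = -14814*32493 = -481351302)
p/(((44*45)*1)) = -481351302/((44*45)*1) = -481351302/(1980*1) = -481351302/1980 = -481351302*1/1980 = -26741739/110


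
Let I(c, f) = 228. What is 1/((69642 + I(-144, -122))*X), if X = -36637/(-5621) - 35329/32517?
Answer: 60926019/23120938355800 ≈ 2.6351e-6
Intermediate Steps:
X = 992741020/182778057 (X = -36637*(-1/5621) - 35329*1/32517 = 36637/5621 - 35329/32517 = 992741020/182778057 ≈ 5.4314)
1/((69642 + I(-144, -122))*X) = 1/((69642 + 228)*(992741020/182778057)) = (182778057/992741020)/69870 = (1/69870)*(182778057/992741020) = 60926019/23120938355800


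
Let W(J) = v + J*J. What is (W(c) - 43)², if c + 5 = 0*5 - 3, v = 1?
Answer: 484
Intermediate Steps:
c = -8 (c = -5 + (0*5 - 3) = -5 + (0 - 3) = -5 - 3 = -8)
W(J) = 1 + J² (W(J) = 1 + J*J = 1 + J²)
(W(c) - 43)² = ((1 + (-8)²) - 43)² = ((1 + 64) - 43)² = (65 - 43)² = 22² = 484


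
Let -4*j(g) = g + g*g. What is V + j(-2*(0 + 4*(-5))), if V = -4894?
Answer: -5304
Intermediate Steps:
j(g) = -g/4 - g**2/4 (j(g) = -(g + g*g)/4 = -(g + g**2)/4 = -g/4 - g**2/4)
V + j(-2*(0 + 4*(-5))) = -4894 - (-2*(0 + 4*(-5)))*(1 - 2*(0 + 4*(-5)))/4 = -4894 - (-2*(0 - 20))*(1 - 2*(0 - 20))/4 = -4894 - (-2*(-20))*(1 - 2*(-20))/4 = -4894 - 1/4*40*(1 + 40) = -4894 - 1/4*40*41 = -4894 - 410 = -5304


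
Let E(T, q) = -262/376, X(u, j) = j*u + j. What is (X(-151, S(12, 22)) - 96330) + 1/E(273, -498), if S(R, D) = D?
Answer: -13051718/131 ≈ -99631.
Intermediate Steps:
X(u, j) = j + j*u
E(T, q) = -131/188 (E(T, q) = -262*1/376 = -131/188)
(X(-151, S(12, 22)) - 96330) + 1/E(273, -498) = (22*(1 - 151) - 96330) + 1/(-131/188) = (22*(-150) - 96330) - 188/131 = (-3300 - 96330) - 188/131 = -99630 - 188/131 = -13051718/131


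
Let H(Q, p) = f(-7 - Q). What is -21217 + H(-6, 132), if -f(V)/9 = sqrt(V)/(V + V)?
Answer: -21217 + 9*I/2 ≈ -21217.0 + 4.5*I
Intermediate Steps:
f(V) = -9/(2*sqrt(V)) (f(V) = -9*sqrt(V)/(V + V) = -9*sqrt(V)/(2*V) = -9*1/(2*V)*sqrt(V) = -9/(2*sqrt(V)))
H(Q, p) = -9/(2*sqrt(-7 - Q))
-21217 + H(-6, 132) = -21217 - 9/(2*sqrt(-7 - 1*(-6))) = -21217 - 9/(2*sqrt(-7 + 6)) = -21217 - (-9)*I/2 = -21217 + 9*I/2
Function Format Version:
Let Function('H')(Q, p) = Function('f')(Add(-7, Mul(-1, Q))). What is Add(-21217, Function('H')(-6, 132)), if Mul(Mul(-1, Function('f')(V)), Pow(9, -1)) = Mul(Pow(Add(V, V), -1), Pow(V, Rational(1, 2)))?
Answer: Add(-21217, Mul(Rational(9, 2), I)) ≈ Add(-21217., Mul(4.5000, I))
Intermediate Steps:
Function('f')(V) = Mul(Rational(-9, 2), Pow(V, Rational(-1, 2))) (Function('f')(V) = Mul(-9, Mul(Pow(Add(V, V), -1), Pow(V, Rational(1, 2)))) = Mul(-9, Mul(Pow(Mul(2, V), -1), Pow(V, Rational(1, 2)))) = Mul(-9, Mul(Mul(Rational(1, 2), Pow(V, -1)), Pow(V, Rational(1, 2)))) = Mul(-9, Mul(Rational(1, 2), Pow(V, Rational(-1, 2)))) = Mul(Rational(-9, 2), Pow(V, Rational(-1, 2))))
Function('H')(Q, p) = Mul(Rational(-9, 2), Pow(Add(-7, Mul(-1, Q)), Rational(-1, 2)))
Add(-21217, Function('H')(-6, 132)) = Add(-21217, Mul(Rational(-9, 2), Pow(Add(-7, Mul(-1, -6)), Rational(-1, 2)))) = Add(-21217, Mul(Rational(-9, 2), Pow(Add(-7, 6), Rational(-1, 2)))) = Add(-21217, Mul(Rational(-9, 2), Pow(-1, Rational(-1, 2)))) = Add(-21217, Mul(Rational(-9, 2), Mul(-1, I))) = Add(-21217, Mul(Rational(9, 2), I))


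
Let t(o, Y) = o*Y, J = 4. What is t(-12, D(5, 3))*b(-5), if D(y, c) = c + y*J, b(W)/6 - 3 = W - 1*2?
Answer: 6624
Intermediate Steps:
b(W) = 6 + 6*W (b(W) = 18 + 6*(W - 1*2) = 18 + 6*(W - 2) = 18 + 6*(-2 + W) = 18 + (-12 + 6*W) = 6 + 6*W)
D(y, c) = c + 4*y (D(y, c) = c + y*4 = c + 4*y)
t(o, Y) = Y*o
t(-12, D(5, 3))*b(-5) = ((3 + 4*5)*(-12))*(6 + 6*(-5)) = ((3 + 20)*(-12))*(6 - 30) = (23*(-12))*(-24) = -276*(-24) = 6624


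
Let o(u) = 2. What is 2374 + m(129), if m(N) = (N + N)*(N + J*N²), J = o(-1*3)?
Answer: 8622412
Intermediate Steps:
J = 2
m(N) = 2*N*(N + 2*N²) (m(N) = (N + N)*(N + 2*N²) = (2*N)*(N + 2*N²) = 2*N*(N + 2*N²))
2374 + m(129) = 2374 + 129²*(2 + 4*129) = 2374 + 16641*(2 + 516) = 2374 + 16641*518 = 2374 + 8620038 = 8622412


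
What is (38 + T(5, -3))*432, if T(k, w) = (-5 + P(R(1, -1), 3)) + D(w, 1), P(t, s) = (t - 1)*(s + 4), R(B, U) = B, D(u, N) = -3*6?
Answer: 6480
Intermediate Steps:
D(u, N) = -18
P(t, s) = (-1 + t)*(4 + s)
T(k, w) = -23 (T(k, w) = (-5 + (-4 - 1*3 + 4*1 + 3*1)) - 18 = (-5 + (-4 - 3 + 4 + 3)) - 18 = (-5 + 0) - 18 = -5 - 18 = -23)
(38 + T(5, -3))*432 = (38 - 23)*432 = 15*432 = 6480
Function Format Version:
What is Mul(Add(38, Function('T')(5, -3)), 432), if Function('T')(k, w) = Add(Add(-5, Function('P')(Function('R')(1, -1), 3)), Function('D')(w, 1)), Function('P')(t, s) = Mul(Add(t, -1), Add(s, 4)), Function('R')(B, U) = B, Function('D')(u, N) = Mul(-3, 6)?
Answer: 6480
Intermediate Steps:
Function('D')(u, N) = -18
Function('P')(t, s) = Mul(Add(-1, t), Add(4, s))
Function('T')(k, w) = -23 (Function('T')(k, w) = Add(Add(-5, Add(-4, Mul(-1, 3), Mul(4, 1), Mul(3, 1))), -18) = Add(Add(-5, Add(-4, -3, 4, 3)), -18) = Add(Add(-5, 0), -18) = Add(-5, -18) = -23)
Mul(Add(38, Function('T')(5, -3)), 432) = Mul(Add(38, -23), 432) = Mul(15, 432) = 6480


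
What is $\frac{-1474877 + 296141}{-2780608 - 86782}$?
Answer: $\frac{589368}{1433695} \approx 0.41108$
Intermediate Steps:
$\frac{-1474877 + 296141}{-2780608 - 86782} = - \frac{1178736}{-2867390} = \left(-1178736\right) \left(- \frac{1}{2867390}\right) = \frac{589368}{1433695}$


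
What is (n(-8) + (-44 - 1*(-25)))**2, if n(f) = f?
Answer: 729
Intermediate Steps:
(n(-8) + (-44 - 1*(-25)))**2 = (-8 + (-44 - 1*(-25)))**2 = (-8 + (-44 + 25))**2 = (-8 - 19)**2 = (-27)**2 = 729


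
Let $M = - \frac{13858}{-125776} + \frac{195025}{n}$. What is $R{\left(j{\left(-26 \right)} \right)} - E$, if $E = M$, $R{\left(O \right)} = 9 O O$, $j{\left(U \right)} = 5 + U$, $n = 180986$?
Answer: $\frac{22580517106599}{5690923784} \approx 3967.8$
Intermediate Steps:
$M = \frac{6759392097}{5690923784}$ ($M = - \frac{13858}{-125776} + \frac{195025}{180986} = \left(-13858\right) \left(- \frac{1}{125776}\right) + 195025 \cdot \frac{1}{180986} = \frac{6929}{62888} + \frac{195025}{180986} = \frac{6759392097}{5690923784} \approx 1.1877$)
$R{\left(O \right)} = 9 O^{2}$
$E = \frac{6759392097}{5690923784} \approx 1.1877$
$R{\left(j{\left(-26 \right)} \right)} - E = 9 \left(5 - 26\right)^{2} - \frac{6759392097}{5690923784} = 9 \left(-21\right)^{2} - \frac{6759392097}{5690923784} = 9 \cdot 441 - \frac{6759392097}{5690923784} = 3969 - \frac{6759392097}{5690923784} = \frac{22580517106599}{5690923784}$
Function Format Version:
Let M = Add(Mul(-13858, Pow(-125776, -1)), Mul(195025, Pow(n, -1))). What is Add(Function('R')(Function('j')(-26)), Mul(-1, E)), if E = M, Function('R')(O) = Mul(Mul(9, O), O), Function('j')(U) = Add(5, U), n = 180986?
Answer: Rational(22580517106599, 5690923784) ≈ 3967.8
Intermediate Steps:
M = Rational(6759392097, 5690923784) (M = Add(Mul(-13858, Pow(-125776, -1)), Mul(195025, Pow(180986, -1))) = Add(Mul(-13858, Rational(-1, 125776)), Mul(195025, Rational(1, 180986))) = Add(Rational(6929, 62888), Rational(195025, 180986)) = Rational(6759392097, 5690923784) ≈ 1.1877)
Function('R')(O) = Mul(9, Pow(O, 2))
E = Rational(6759392097, 5690923784) ≈ 1.1877
Add(Function('R')(Function('j')(-26)), Mul(-1, E)) = Add(Mul(9, Pow(Add(5, -26), 2)), Mul(-1, Rational(6759392097, 5690923784))) = Add(Mul(9, Pow(-21, 2)), Rational(-6759392097, 5690923784)) = Add(Mul(9, 441), Rational(-6759392097, 5690923784)) = Add(3969, Rational(-6759392097, 5690923784)) = Rational(22580517106599, 5690923784)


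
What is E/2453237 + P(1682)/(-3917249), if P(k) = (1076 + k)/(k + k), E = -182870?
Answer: -172128511863069/2309131341598838 ≈ -0.074543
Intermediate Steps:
P(k) = (1076 + k)/(2*k) (P(k) = (1076 + k)/((2*k)) = (1076 + k)*(1/(2*k)) = (1076 + k)/(2*k))
E/2453237 + P(1682)/(-3917249) = -182870/2453237 + ((1/2)*(1076 + 1682)/1682)/(-3917249) = -182870*1/2453237 + ((1/2)*(1/1682)*2758)*(-1/3917249) = -182870/2453237 + (1379/1682)*(-1/3917249) = -182870/2453237 - 197/941258974 = -172128511863069/2309131341598838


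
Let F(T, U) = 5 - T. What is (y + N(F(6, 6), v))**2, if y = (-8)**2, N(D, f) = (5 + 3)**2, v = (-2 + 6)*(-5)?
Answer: 16384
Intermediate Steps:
v = -20 (v = 4*(-5) = -20)
N(D, f) = 64 (N(D, f) = 8**2 = 64)
y = 64
(y + N(F(6, 6), v))**2 = (64 + 64)**2 = 128**2 = 16384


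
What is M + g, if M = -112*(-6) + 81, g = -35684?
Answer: -34931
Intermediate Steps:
M = 753 (M = 672 + 81 = 753)
M + g = 753 - 35684 = -34931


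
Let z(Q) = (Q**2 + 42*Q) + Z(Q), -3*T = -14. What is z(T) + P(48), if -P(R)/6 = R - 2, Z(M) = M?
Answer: -482/9 ≈ -53.556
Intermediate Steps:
T = 14/3 (T = -1/3*(-14) = 14/3 ≈ 4.6667)
P(R) = 12 - 6*R (P(R) = -6*(R - 2) = -6*(-2 + R) = 12 - 6*R)
z(Q) = Q**2 + 43*Q (z(Q) = (Q**2 + 42*Q) + Q = Q**2 + 43*Q)
z(T) + P(48) = 14*(43 + 14/3)/3 + (12 - 6*48) = (14/3)*(143/3) + (12 - 288) = 2002/9 - 276 = -482/9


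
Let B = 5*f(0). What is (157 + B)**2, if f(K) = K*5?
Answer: 24649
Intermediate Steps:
f(K) = 5*K
B = 0 (B = 5*(5*0) = 5*0 = 0)
(157 + B)**2 = (157 + 0)**2 = 157**2 = 24649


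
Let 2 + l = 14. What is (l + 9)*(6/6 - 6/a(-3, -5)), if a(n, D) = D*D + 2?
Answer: 49/3 ≈ 16.333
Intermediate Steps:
l = 12 (l = -2 + 14 = 12)
a(n, D) = 2 + D**2 (a(n, D) = D**2 + 2 = 2 + D**2)
(l + 9)*(6/6 - 6/a(-3, -5)) = (12 + 9)*(6/6 - 6/(2 + (-5)**2)) = 21*(6*(1/6) - 6/(2 + 25)) = 21*(1 - 6/27) = 21*(1 - 6*1/27) = 21*(1 - 2/9) = 21*(7/9) = 49/3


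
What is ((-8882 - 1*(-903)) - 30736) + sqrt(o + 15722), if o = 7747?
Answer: -38715 + sqrt(23469) ≈ -38562.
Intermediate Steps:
((-8882 - 1*(-903)) - 30736) + sqrt(o + 15722) = ((-8882 - 1*(-903)) - 30736) + sqrt(7747 + 15722) = ((-8882 + 903) - 30736) + sqrt(23469) = (-7979 - 30736) + sqrt(23469) = -38715 + sqrt(23469)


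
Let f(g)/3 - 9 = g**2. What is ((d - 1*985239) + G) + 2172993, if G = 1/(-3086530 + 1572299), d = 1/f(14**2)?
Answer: 207325998456381806/174552978525 ≈ 1.1878e+6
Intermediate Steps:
f(g) = 27 + 3*g**2
d = 1/115275 (d = 1/(27 + 3*(14**2)**2) = 1/(27 + 3*196**2) = 1/(27 + 3*38416) = 1/(27 + 115248) = 1/115275 ≈ 8.6749e-6)
G = -1/1514231 (G = 1/(-1514231) = -1/1514231 ≈ -6.6040e-7)
((d - 1*985239) + G) + 2172993 = ((1/115275 - 1*985239) - 1/1514231) + 2172993 = ((1/115275 - 985239) - 1/1514231) + 2172993 = (-113573425724/115275 - 1/1514231) + 2172993 = -171976402007593519/174552978525 + 2172993 = 207325998456381806/174552978525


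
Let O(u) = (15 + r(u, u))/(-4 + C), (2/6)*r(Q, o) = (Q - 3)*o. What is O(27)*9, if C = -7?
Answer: -17631/11 ≈ -1602.8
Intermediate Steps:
r(Q, o) = 3*o*(-3 + Q) (r(Q, o) = 3*((Q - 3)*o) = 3*((-3 + Q)*o) = 3*(o*(-3 + Q)) = 3*o*(-3 + Q))
O(u) = -15/11 - 3*u*(-3 + u)/11 (O(u) = (15 + 3*u*(-3 + u))/(-4 - 7) = (15 + 3*u*(-3 + u))/(-11) = (15 + 3*u*(-3 + u))*(-1/11) = -15/11 - 3*u*(-3 + u)/11)
O(27)*9 = (-15/11 - 3/11*27*(-3 + 27))*9 = (-15/11 - 3/11*27*24)*9 = (-15/11 - 1944/11)*9 = -1959/11*9 = -17631/11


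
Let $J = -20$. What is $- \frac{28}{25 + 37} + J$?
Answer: $- \frac{634}{31} \approx -20.452$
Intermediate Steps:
$- \frac{28}{25 + 37} + J = - \frac{28}{25 + 37} - 20 = - \frac{28}{62} - 20 = \left(-28\right) \frac{1}{62} - 20 = - \frac{14}{31} - 20 = - \frac{634}{31}$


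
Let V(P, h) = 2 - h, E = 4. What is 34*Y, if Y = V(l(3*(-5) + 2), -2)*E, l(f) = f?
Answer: 544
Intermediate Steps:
Y = 16 (Y = (2 - 1*(-2))*4 = (2 + 2)*4 = 4*4 = 16)
34*Y = 34*16 = 544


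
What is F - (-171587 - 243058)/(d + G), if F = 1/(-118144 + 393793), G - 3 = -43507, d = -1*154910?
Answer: -12699586799/6076957854 ≈ -2.0898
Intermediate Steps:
d = -154910
G = -43504 (G = 3 - 43507 = -43504)
F = 1/275649 ≈ 3.6278e-6
F - (-171587 - 243058)/(d + G) = 1/275649 - (-171587 - 243058)/(-154910 - 43504) = 1/275649 - (-414645)/(-198414) = 1/275649 - (-414645)*(-1)/198414 = 1/275649 - 1*138215/66138 = 1/275649 - 138215/66138 = -12699586799/6076957854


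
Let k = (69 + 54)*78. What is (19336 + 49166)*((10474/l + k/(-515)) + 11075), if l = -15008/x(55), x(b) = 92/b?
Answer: 574876697267859/759110 ≈ 7.5730e+8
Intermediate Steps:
l = -206360/23 (l = -15008/(92/55) = -15008/(92*(1/55)) = -15008/92/55 = -15008*55/92 = -206360/23 ≈ -8972.2)
k = 9594 (k = 123*78 = 9594)
(19336 + 49166)*((10474/l + k/(-515)) + 11075) = (19336 + 49166)*((10474/(-206360/23) + 9594/(-515)) + 11075) = 68502*((10474*(-23/206360) + 9594*(-1/515)) + 11075) = 68502*((-120451/103180 - 9594/515) + 11075) = 68502*(-210388237/10627540 + 11075) = 68502*(117489617263/10627540) = 574876697267859/759110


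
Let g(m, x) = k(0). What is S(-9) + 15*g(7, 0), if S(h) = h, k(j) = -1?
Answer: -24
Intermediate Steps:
g(m, x) = -1
S(-9) + 15*g(7, 0) = -9 + 15*(-1) = -9 - 15 = -24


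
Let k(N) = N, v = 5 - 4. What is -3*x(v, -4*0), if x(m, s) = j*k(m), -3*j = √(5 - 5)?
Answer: 0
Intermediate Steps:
v = 1
j = 0 (j = -√(5 - 5)/3 = -√0/3 = -⅓*0 = 0)
x(m, s) = 0 (x(m, s) = 0*m = 0)
-3*x(v, -4*0) = -3*0 = 0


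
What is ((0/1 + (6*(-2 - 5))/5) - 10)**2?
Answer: 8464/25 ≈ 338.56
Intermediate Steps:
((0/1 + (6*(-2 - 5))/5) - 10)**2 = ((0*1 + (6*(-7))*(1/5)) - 10)**2 = ((0 - 42*1/5) - 10)**2 = ((0 - 42/5) - 10)**2 = (-42/5 - 10)**2 = (-92/5)**2 = 8464/25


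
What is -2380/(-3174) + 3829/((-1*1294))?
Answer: -4536763/2053578 ≈ -2.2092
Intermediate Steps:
-2380/(-3174) + 3829/((-1*1294)) = -2380*(-1/3174) + 3829/(-1294) = 1190/1587 + 3829*(-1/1294) = 1190/1587 - 3829/1294 = -4536763/2053578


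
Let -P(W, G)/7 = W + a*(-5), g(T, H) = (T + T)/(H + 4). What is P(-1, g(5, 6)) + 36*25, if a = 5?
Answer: 1082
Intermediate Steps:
g(T, H) = 2*T/(4 + H) (g(T, H) = (2*T)/(4 + H) = 2*T/(4 + H))
P(W, G) = 175 - 7*W (P(W, G) = -7*(W + 5*(-5)) = -7*(W - 25) = -7*(-25 + W) = 175 - 7*W)
P(-1, g(5, 6)) + 36*25 = (175 - 7*(-1)) + 36*25 = (175 + 7) + 900 = 182 + 900 = 1082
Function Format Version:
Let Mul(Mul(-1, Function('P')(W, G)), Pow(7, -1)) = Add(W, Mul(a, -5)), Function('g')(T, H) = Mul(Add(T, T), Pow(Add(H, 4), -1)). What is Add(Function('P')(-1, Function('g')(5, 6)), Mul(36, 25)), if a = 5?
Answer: 1082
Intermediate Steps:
Function('g')(T, H) = Mul(2, T, Pow(Add(4, H), -1)) (Function('g')(T, H) = Mul(Mul(2, T), Pow(Add(4, H), -1)) = Mul(2, T, Pow(Add(4, H), -1)))
Function('P')(W, G) = Add(175, Mul(-7, W)) (Function('P')(W, G) = Mul(-7, Add(W, Mul(5, -5))) = Mul(-7, Add(W, -25)) = Mul(-7, Add(-25, W)) = Add(175, Mul(-7, W)))
Add(Function('P')(-1, Function('g')(5, 6)), Mul(36, 25)) = Add(Add(175, Mul(-7, -1)), Mul(36, 25)) = Add(Add(175, 7), 900) = Add(182, 900) = 1082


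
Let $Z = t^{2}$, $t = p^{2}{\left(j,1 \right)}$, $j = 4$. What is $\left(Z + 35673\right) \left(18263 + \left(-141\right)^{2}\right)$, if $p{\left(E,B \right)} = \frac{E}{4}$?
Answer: $1360749056$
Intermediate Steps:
$p{\left(E,B \right)} = \frac{E}{4}$ ($p{\left(E,B \right)} = E \frac{1}{4} = \frac{E}{4}$)
$t = 1$ ($t = \left(\frac{1}{4} \cdot 4\right)^{2} = 1^{2} = 1$)
$Z = 1$ ($Z = 1^{2} = 1$)
$\left(Z + 35673\right) \left(18263 + \left(-141\right)^{2}\right) = \left(1 + 35673\right) \left(18263 + \left(-141\right)^{2}\right) = 35674 \left(18263 + 19881\right) = 35674 \cdot 38144 = 1360749056$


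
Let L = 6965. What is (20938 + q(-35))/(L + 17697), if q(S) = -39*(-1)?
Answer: 1907/2242 ≈ 0.85058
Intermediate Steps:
q(S) = 39
(20938 + q(-35))/(L + 17697) = (20938 + 39)/(6965 + 17697) = 20977/24662 = 20977*(1/24662) = 1907/2242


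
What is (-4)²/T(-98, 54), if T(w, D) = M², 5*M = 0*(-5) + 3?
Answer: 400/9 ≈ 44.444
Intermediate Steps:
M = ⅗ (M = (0*(-5) + 3)/5 = (0 + 3)/5 = (⅕)*3 = ⅗ ≈ 0.60000)
T(w, D) = 9/25 (T(w, D) = (⅗)² = 9/25)
(-4)²/T(-98, 54) = (-4)²/(9/25) = 16*(25/9) = 400/9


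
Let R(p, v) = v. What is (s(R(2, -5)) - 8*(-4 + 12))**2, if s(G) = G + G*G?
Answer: 1936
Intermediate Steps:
s(G) = G + G**2
(s(R(2, -5)) - 8*(-4 + 12))**2 = (-5*(1 - 5) - 8*(-4 + 12))**2 = (-5*(-4) - 8*8)**2 = (20 - 64)**2 = (-44)**2 = 1936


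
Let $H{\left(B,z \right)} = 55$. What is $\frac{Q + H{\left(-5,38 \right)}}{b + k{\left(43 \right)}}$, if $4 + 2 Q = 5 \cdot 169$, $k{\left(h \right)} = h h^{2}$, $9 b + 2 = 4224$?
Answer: $\frac{8559}{1439570} \approx 0.0059455$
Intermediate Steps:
$b = \frac{4222}{9}$ ($b = - \frac{2}{9} + \frac{1}{9} \cdot 4224 = - \frac{2}{9} + \frac{1408}{3} = \frac{4222}{9} \approx 469.11$)
$k{\left(h \right)} = h^{3}$
$Q = \frac{841}{2}$ ($Q = -2 + \frac{5 \cdot 169}{2} = -2 + \frac{1}{2} \cdot 845 = -2 + \frac{845}{2} = \frac{841}{2} \approx 420.5$)
$\frac{Q + H{\left(-5,38 \right)}}{b + k{\left(43 \right)}} = \frac{\frac{841}{2} + 55}{\frac{4222}{9} + 43^{3}} = \frac{951}{2 \left(\frac{4222}{9} + 79507\right)} = \frac{951}{2 \cdot \frac{719785}{9}} = \frac{951}{2} \cdot \frac{9}{719785} = \frac{8559}{1439570}$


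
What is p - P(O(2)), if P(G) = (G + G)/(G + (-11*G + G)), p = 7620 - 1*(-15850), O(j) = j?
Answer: 211232/9 ≈ 23470.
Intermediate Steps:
p = 23470 (p = 7620 + 15850 = 23470)
P(G) = -2/9 (P(G) = (2*G)/(G - 10*G) = (2*G)/((-9*G)) = (2*G)*(-1/(9*G)) = -2/9)
p - P(O(2)) = 23470 - 1*(-2/9) = 23470 + 2/9 = 211232/9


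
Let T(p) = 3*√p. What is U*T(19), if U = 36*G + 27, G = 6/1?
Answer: 729*√19 ≈ 3177.6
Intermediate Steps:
G = 6 (G = 6*1 = 6)
U = 243 (U = 36*6 + 27 = 216 + 27 = 243)
U*T(19) = 243*(3*√19) = 729*√19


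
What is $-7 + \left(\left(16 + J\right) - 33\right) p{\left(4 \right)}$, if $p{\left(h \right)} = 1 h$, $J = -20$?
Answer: $-155$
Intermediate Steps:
$p{\left(h \right)} = h$
$-7 + \left(\left(16 + J\right) - 33\right) p{\left(4 \right)} = -7 + \left(\left(16 - 20\right) - 33\right) 4 = -7 + \left(-4 - 33\right) 4 = -7 - 148 = -155$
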